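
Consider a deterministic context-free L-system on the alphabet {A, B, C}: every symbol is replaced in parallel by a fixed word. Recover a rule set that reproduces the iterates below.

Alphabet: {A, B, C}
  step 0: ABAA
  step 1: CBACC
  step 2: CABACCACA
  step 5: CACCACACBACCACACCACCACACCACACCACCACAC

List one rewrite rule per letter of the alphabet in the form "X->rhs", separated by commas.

A->C, B->BA, C->CA

  step 1 ⇒ step 2: CBACC ⇒ CA·BA·C·CA·CA
    A ↦ C
    B ↦ BA
    C ↦ CA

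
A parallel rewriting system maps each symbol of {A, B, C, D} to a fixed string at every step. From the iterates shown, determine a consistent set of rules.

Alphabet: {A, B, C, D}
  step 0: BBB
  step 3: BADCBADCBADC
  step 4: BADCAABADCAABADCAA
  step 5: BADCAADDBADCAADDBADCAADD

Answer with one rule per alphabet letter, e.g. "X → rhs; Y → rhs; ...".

A->D, B->BA, C->AA, D->C

  step 4 ⇒ step 5: BADCAABADCAABADCAA ⇒ BA·D·C·AA·D·D·BA·D·C·AA·D·D·BA·D·C·AA·D·D
    A ↦ D
    B ↦ BA
    C ↦ AA
    D ↦ C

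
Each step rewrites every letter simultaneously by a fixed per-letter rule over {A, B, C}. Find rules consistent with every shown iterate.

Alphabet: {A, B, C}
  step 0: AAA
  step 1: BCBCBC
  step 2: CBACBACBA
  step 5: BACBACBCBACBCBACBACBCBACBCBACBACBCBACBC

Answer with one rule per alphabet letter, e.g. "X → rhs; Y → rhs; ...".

A->BC, B->C, C->BA

  step 1 ⇒ step 2: BCBCBC ⇒ C·BA·C·BA·C·BA
    B ↦ C
    C ↦ BA
  step 0 ⇒ step 1: AAA ⇒ BC·BC·BC
    A ↦ BC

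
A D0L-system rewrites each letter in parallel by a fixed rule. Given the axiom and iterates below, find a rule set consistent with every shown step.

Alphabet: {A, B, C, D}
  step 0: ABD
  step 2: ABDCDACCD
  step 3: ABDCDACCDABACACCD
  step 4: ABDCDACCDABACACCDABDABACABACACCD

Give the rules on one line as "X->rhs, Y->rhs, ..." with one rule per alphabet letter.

  step 3 ⇒ step 4: ABDCDACCDABACACCD ⇒ AB·D·CD·AC·CD·AB·AC·AC·CD·AB·D·AB·AC·AB·AC·AC·CD
    A ↦ AB
    B ↦ D
    C ↦ AC
    D ↦ CD

A->AB, B->D, C->AC, D->CD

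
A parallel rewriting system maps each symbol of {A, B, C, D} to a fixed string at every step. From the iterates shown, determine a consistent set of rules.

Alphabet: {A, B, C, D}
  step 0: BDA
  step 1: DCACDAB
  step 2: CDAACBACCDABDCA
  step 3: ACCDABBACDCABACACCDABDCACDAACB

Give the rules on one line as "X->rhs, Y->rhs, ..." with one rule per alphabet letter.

A->B, B->DCA, C->AC, D->CDA

  step 2 ⇒ step 3: CDAACBACCDABDCA ⇒ AC·CDA·B·B·AC·DCA·B·AC·AC·CDA·B·DCA·CDA·AC·B
    A ↦ B
    B ↦ DCA
    C ↦ AC
    D ↦ CDA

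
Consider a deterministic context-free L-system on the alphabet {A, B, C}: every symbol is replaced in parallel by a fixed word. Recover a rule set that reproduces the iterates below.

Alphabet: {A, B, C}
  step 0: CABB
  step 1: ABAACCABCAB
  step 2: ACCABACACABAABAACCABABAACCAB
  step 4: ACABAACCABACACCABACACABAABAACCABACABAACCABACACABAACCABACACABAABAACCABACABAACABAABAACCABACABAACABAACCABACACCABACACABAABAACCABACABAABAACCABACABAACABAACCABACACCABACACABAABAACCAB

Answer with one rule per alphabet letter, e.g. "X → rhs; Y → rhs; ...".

A->AC, B->CAB, C->ABA

  step 1 ⇒ step 2: ABAACCABCAB ⇒ AC·CAB·AC·AC·ABA·ABA·AC·CAB·ABA·AC·CAB
    A ↦ AC
    B ↦ CAB
    C ↦ ABA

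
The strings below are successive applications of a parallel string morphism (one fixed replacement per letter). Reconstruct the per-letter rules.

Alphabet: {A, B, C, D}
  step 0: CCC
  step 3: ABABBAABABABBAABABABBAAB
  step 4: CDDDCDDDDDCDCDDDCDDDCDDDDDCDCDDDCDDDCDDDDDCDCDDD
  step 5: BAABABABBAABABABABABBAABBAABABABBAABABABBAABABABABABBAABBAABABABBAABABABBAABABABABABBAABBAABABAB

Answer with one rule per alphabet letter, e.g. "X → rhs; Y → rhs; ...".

A->CD, B->DD, C->BA, D->AB

  step 4 ⇒ step 5: CDDDCDDDDDCDCDDDCDDDCDDDDDCDCDDDCDDDCDDDDDCDCDDD ⇒ BA·AB·AB·AB·BA·AB·AB·AB·AB·AB·BA·AB·BA·AB·AB·AB·BA·AB·AB·AB·BA·AB·AB·AB·AB·AB·BA·AB·BA·AB·AB·AB·BA·AB·AB·AB·BA·AB·AB·AB·AB·AB·BA·AB·BA·AB·AB·AB
    C ↦ BA
    D ↦ AB
  step 3 ⇒ step 4: ABABBAABABABBAABABABBAAB ⇒ CD·DD·CD·DD·DD·CD·CD·DD·CD·DD·CD·DD·DD·CD·CD·DD·CD·DD·CD·DD·DD·CD·CD·DD
    A ↦ CD
  step 3 ⇒ step 4: ABABBAABABABBAABABABBAAB ⇒ CD·DD·CD·DD·DD·CD·CD·DD·CD·DD·CD·DD·DD·CD·CD·DD·CD·DD·CD·DD·DD·CD·CD·DD
    B ↦ DD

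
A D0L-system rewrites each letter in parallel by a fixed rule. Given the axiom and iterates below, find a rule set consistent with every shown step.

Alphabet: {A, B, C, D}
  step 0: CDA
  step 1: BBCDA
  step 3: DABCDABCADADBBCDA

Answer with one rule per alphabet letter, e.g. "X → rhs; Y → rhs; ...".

  step 0 ⇒ step 1: CDA ⇒ B·BC·DA
    A ↦ DA
    C ↦ B
    D ↦ BC
    B ↦ AD  (constrained at step 1)

A->DA, B->AD, C->B, D->BC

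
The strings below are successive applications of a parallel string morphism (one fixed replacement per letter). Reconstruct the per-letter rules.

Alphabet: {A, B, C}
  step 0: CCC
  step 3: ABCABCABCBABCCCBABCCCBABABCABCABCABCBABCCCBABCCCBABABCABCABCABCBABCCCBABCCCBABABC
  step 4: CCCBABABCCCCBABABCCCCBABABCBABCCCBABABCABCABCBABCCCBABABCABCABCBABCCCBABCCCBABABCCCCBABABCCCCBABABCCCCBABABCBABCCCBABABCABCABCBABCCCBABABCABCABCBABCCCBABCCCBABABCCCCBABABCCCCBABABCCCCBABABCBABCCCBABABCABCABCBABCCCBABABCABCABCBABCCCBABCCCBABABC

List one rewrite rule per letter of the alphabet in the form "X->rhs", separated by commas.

  step 3 ⇒ step 4: ABCABCABCBABCCCBABCCCBABABCABCABCABCBABCCCBABCCCBABABCABCABCABCBABCCCBABCCCBABABC ⇒ CCC·BAB·ABC·CCC·BAB·ABC·CCC·BAB·ABC·BAB·CCC·BAB·ABC·ABC·ABC·BAB·CCC·BAB·ABC·ABC·ABC·BAB·CCC·BAB·CCC·BAB·ABC·CCC·BAB·ABC·CCC·BAB·ABC·CCC·BAB·ABC·BAB·CCC·BAB·ABC·ABC·ABC·BAB·CCC·BAB·ABC·ABC·ABC·BAB·CCC·BAB·CCC·BAB·ABC·CCC·BAB·ABC·CCC·BAB·ABC·CCC·BAB·ABC·BAB·CCC·BAB·ABC·ABC·ABC·BAB·CCC·BAB·ABC·ABC·ABC·BAB·CCC·BAB·CCC·BAB·ABC
    A ↦ CCC
    B ↦ BAB
    C ↦ ABC

A->CCC, B->BAB, C->ABC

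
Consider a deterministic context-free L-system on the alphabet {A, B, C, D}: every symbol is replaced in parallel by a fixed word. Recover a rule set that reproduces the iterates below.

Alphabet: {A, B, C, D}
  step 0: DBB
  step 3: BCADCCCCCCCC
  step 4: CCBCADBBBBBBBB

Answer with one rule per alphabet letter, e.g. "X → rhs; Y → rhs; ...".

  step 3 ⇒ step 4: BCADCCCCCCCC ⇒ CC·B·C·AD·B·B·B·B·B·B·B·B
    A ↦ C
    B ↦ CC
    C ↦ B
    D ↦ AD

A->C, B->CC, C->B, D->AD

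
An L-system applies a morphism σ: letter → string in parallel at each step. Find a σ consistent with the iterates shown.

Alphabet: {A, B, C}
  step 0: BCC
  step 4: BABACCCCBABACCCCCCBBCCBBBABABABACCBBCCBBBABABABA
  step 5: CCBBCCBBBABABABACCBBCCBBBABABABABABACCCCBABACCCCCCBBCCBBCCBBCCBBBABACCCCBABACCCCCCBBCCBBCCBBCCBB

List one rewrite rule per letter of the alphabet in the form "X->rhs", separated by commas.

  step 4 ⇒ step 5: BABACCCCBABACCCCCCBBCCBBBABABABACCBBCCBBBABABABA ⇒ CC·BB·CC·BB·BA·BA·BA·BA·CC·BB·CC·BB·BA·BA·BA·BA·BA·BA·CC·CC·BA·BA·CC·CC·CC·BB·CC·BB·CC·BB·CC·BB·BA·BA·CC·CC·BA·BA·CC·CC·CC·BB·CC·BB·CC·BB·CC·BB
    A ↦ BB
    B ↦ CC
    C ↦ BA

A->BB, B->CC, C->BA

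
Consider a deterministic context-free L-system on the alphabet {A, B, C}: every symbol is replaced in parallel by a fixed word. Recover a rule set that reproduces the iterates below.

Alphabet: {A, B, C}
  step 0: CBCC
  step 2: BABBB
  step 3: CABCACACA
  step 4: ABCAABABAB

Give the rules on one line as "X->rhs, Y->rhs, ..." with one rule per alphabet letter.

  step 3 ⇒ step 4: CABCACACA ⇒ A·B·CA·A·B·A·B·A·B
    A ↦ B
    B ↦ CA
    C ↦ A

A->B, B->CA, C->A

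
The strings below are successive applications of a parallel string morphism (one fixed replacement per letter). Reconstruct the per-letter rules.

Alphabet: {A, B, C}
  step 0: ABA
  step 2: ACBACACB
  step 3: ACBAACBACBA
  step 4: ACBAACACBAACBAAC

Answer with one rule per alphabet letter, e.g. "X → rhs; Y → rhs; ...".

  step 3 ⇒ step 4: ACBAACBACBA ⇒ AC·B·A·AC·AC·B·A·AC·B·A·AC
    A ↦ AC
    B ↦ A
    C ↦ B

A->AC, B->A, C->B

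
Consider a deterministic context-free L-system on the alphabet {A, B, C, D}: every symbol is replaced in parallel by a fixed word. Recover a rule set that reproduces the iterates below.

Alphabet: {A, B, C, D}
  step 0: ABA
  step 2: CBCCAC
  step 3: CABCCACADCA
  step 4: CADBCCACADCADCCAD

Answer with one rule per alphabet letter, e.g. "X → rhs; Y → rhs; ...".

A->D, B->BC, C->CA, D->C

  step 3 ⇒ step 4: CABCCACADCA ⇒ CA·D·BC·CA·CA·D·CA·D·C·CA·D
    A ↦ D
    B ↦ BC
    C ↦ CA
    D ↦ C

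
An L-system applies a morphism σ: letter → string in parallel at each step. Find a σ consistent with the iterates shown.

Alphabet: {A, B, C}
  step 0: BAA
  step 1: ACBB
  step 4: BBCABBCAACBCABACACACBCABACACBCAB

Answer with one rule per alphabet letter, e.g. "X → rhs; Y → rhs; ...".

  step 0 ⇒ step 1: BAA ⇒ AC·B·B
    A ↦ B
    B ↦ AC
    C ↦ BCA  (constrained at step 1)

A->B, B->AC, C->BCA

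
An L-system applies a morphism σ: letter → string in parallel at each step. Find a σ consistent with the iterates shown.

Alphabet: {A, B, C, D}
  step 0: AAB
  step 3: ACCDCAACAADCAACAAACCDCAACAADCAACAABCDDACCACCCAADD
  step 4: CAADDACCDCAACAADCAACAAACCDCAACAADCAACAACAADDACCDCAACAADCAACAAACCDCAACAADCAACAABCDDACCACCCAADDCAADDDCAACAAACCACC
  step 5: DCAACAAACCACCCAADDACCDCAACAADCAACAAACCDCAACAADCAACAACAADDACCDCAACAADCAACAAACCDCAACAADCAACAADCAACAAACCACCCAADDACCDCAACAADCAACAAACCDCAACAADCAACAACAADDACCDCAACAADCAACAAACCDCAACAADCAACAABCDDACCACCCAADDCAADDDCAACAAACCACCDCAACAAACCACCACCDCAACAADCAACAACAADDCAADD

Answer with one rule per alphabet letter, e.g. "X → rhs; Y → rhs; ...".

  step 4 ⇒ step 5: CAADDACCDCAACAADCAACAAACCDCAACAADCAACAACAADDACCDCAACAADCAACAAACCDCAACAADCAACAABCDDACCACCCAADDCAADDDCAACAAACCACC ⇒ D·CAA·CAA·ACC·ACC·CAA·D·D·ACC·D·CAA·CAA·D·CAA·CAA·ACC·D·CAA·CAA·D·CAA·CAA·CAA·D·D·ACC·D·CAA·CAA·D·CAA·CAA·ACC·D·CAA·CAA·D·CAA·CAA·D·CAA·CAA·ACC·ACC·CAA·D·D·ACC·D·CAA·CAA·D·CAA·CAA·ACC·D·CAA·CAA·D·CAA·CAA·CAA·D·D·ACC·D·CAA·CAA·D·CAA·CAA·ACC·D·CAA·CAA·D·CAA·CAA·BCD·D·ACC·ACC·CAA·D·D·CAA·D·D·D·CAA·CAA·ACC·ACC·D·CAA·CAA·ACC·ACC·ACC·D·CAA·CAA·D·CAA·CAA·CAA·D·D·CAA·D·D
    A ↦ CAA
    B ↦ BCD
    C ↦ D
    D ↦ ACC

A->CAA, B->BCD, C->D, D->ACC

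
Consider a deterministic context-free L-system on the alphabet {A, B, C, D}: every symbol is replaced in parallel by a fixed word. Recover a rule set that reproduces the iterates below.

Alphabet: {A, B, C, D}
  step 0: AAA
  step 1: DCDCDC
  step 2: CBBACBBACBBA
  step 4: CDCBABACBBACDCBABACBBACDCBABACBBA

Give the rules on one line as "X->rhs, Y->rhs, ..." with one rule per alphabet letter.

A->DC, B->C, C->BA, D->CB

  step 1 ⇒ step 2: DCDCDC ⇒ CB·BA·CB·BA·CB·BA
    C ↦ BA
    D ↦ CB
  step 0 ⇒ step 1: AAA ⇒ DC·DC·DC
    A ↦ DC
    B ↦ C  (constrained at step 2)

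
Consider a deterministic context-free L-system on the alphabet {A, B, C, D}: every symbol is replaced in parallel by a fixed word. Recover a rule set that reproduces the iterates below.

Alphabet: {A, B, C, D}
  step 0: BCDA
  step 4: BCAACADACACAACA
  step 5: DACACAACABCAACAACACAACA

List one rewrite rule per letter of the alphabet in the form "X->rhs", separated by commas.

  step 4 ⇒ step 5: BCAACADACACAACA ⇒ D·A·CA·CA·A·CA·B·CA·A·CA·A·CA·CA·A·CA
    A ↦ CA
    B ↦ D
    C ↦ A
    D ↦ B

A->CA, B->D, C->A, D->B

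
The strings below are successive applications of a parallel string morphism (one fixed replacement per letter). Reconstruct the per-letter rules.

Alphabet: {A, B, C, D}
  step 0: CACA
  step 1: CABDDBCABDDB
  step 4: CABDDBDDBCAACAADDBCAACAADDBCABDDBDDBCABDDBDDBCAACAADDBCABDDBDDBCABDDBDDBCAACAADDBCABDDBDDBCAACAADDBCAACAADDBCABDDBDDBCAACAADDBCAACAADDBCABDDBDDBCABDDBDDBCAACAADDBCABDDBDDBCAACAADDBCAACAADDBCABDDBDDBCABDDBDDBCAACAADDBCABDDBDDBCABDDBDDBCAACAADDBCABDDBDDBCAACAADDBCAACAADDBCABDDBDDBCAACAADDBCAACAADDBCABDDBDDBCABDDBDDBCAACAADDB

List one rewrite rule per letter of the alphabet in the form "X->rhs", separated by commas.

  step 0 ⇒ step 1: CACA ⇒ CAB·DDB·CAB·DDB
    A ↦ DDB
    C ↦ CAB
    B ↦ DDB  (constrained at step 1)
    D ↦ CAA  (constrained at step 1)

A->DDB, B->DDB, C->CAB, D->CAA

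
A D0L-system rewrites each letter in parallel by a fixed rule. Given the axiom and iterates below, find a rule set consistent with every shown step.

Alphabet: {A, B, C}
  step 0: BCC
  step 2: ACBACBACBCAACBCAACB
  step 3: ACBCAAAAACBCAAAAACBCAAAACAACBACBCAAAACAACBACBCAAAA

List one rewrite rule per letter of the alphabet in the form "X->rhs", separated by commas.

  step 2 ⇒ step 3: ACBACBACBCAACBCAACB ⇒ ACB·CA·AAA·ACB·CA·AAA·ACB·CA·AAA·CA·ACB·ACB·CA·AAA·CA·ACB·ACB·CA·AAA
    A ↦ ACB
    B ↦ AAA
    C ↦ CA

A->ACB, B->AAA, C->CA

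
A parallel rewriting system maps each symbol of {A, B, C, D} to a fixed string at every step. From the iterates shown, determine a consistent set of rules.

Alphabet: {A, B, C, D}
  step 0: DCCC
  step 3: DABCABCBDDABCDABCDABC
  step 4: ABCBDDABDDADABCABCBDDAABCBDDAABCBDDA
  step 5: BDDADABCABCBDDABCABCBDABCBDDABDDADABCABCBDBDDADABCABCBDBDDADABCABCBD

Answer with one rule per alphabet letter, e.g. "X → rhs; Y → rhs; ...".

A->BD, B->D, C->A, D->ABC

  step 4 ⇒ step 5: ABCBDDABDDADABCABCBDDAABCBDDAABCBDDA ⇒ BD·D·A·D·ABC·ABC·BD·D·ABC·ABC·BD·ABC·BD·D·A·BD·D·A·D·ABC·ABC·BD·BD·D·A·D·ABC·ABC·BD·BD·D·A·D·ABC·ABC·BD
    A ↦ BD
    B ↦ D
    C ↦ A
    D ↦ ABC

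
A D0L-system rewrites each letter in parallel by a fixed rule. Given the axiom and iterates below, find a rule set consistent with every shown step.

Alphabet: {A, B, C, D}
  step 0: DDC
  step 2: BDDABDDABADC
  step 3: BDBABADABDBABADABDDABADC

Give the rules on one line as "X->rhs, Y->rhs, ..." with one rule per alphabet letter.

  step 2 ⇒ step 3: BDDABDDABADC ⇒ BD·BA·BA·DA·BD·BA·BA·DA·BD·DA·BA·DC
    A ↦ DA
    B ↦ BD
    C ↦ DC
    D ↦ BA

A->DA, B->BD, C->DC, D->BA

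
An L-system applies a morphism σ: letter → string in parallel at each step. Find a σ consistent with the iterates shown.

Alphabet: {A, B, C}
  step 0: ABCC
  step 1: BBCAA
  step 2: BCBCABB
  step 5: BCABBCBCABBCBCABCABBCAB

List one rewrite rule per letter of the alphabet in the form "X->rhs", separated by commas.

  step 1 ⇒ step 2: BBCAA ⇒ BC·BC·A·B·B
    A ↦ B
    B ↦ BC
    C ↦ A

A->B, B->BC, C->A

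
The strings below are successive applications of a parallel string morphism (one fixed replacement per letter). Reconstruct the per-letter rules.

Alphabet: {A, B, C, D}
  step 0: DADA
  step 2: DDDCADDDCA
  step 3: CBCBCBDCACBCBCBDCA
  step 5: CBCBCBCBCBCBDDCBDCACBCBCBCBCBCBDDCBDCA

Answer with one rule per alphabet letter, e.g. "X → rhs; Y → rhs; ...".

A->CA, B->D, C->D, D->CB

  step 2 ⇒ step 3: DDDCADDDCA ⇒ CB·CB·CB·D·CA·CB·CB·CB·D·CA
    A ↦ CA
    C ↦ D
    D ↦ CB
    B ↦ D  (constrained at step 3)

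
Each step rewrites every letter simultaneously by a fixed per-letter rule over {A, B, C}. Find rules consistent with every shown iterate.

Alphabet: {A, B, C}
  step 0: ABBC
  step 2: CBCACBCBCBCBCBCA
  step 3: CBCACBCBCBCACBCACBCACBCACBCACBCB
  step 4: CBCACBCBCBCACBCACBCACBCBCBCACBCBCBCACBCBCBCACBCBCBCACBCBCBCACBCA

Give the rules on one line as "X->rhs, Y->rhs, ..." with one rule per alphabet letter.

A->CB, B->CA, C->CB

  step 3 ⇒ step 4: CBCACBCBCBCACBCACBCACBCACBCACBCB ⇒ CB·CA·CB·CB·CB·CA·CB·CA·CB·CA·CB·CB·CB·CA·CB·CB·CB·CA·CB·CB·CB·CA·CB·CB·CB·CA·CB·CB·CB·CA·CB·CA
    A ↦ CB
    B ↦ CA
    C ↦ CB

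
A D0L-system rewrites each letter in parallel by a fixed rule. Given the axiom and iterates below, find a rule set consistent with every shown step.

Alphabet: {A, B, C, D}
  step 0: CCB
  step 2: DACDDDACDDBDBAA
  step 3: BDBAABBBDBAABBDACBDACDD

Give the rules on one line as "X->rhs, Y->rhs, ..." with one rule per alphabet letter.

A->D, B->DAC, C->BAA, D->B

  step 2 ⇒ step 3: DACDDDACDDBDBAA ⇒ B·D·BAA·B·B·B·D·BAA·B·B·DAC·B·DAC·D·D
    A ↦ D
    B ↦ DAC
    C ↦ BAA
    D ↦ B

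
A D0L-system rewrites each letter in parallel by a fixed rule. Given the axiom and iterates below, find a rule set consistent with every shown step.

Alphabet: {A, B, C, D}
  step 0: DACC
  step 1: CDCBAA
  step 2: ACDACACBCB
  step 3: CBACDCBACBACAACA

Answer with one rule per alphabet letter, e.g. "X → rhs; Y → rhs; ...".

  step 2 ⇒ step 3: ACDACACBCB ⇒ CB·A·CD·CB·A·CB·A·CA·A·CA
    A ↦ CB
    B ↦ CA
    C ↦ A
    D ↦ CD

A->CB, B->CA, C->A, D->CD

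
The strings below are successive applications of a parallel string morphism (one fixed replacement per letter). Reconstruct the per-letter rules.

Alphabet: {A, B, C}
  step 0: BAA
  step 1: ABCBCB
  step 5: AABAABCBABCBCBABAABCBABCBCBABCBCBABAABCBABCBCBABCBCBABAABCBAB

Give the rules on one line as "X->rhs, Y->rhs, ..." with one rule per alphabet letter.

A->CB, B->AB, C->A

  step 0 ⇒ step 1: BAA ⇒ AB·CB·CB
    A ↦ CB
    B ↦ AB
    C ↦ A  (constrained at step 1)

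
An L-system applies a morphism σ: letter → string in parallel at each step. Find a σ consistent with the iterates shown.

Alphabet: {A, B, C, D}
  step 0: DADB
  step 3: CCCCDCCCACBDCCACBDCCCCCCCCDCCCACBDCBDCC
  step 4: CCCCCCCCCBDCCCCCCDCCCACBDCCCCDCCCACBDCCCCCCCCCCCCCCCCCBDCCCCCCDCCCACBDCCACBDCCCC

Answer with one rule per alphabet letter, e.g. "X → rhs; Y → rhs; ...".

  step 3 ⇒ step 4: CCCCDCCCACBDCCACBDCCCCCCCCDCCCACBDCBDCC ⇒ CC·CC·CC·CC·CBD·CC·CC·CC·DC·CC·A·CBD·CC·CC·DC·CC·A·CBD·CC·CC·CC·CC·CC·CC·CC·CC·CBD·CC·CC·CC·DC·CC·A·CBD·CC·A·CBD·CC·CC
    A ↦ DC
    B ↦ A
    C ↦ CC
    D ↦ CBD

A->DC, B->A, C->CC, D->CBD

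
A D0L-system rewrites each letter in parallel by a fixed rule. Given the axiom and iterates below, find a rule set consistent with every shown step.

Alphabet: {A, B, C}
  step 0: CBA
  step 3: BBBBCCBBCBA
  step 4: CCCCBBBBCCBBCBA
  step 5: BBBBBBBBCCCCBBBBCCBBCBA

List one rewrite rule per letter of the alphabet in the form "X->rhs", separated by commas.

  step 4 ⇒ step 5: CCCCBBBBCCBBCBA ⇒ BB·BB·BB·BB·C·C·C·C·BB·BB·C·C·BB·C·BA
    A ↦ BA
    B ↦ C
    C ↦ BB

A->BA, B->C, C->BB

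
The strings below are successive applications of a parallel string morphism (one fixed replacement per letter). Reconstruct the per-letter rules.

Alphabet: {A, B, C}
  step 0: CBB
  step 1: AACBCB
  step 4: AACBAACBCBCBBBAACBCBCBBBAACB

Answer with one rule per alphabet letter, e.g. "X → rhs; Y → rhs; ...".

  step 0 ⇒ step 1: CBB ⇒ AA·CB·CB
    B ↦ CB
    C ↦ AA
    A ↦ B  (constrained at step 1)

A->B, B->CB, C->AA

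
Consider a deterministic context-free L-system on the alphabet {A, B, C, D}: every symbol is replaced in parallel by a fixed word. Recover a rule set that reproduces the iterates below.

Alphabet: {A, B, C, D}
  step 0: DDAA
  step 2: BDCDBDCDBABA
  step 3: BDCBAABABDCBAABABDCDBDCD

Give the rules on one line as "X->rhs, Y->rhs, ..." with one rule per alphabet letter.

  step 2 ⇒ step 3: BDCDBDCDBABA ⇒ BDC·BA·A·BA·BDC·BA·A·BA·BDC·D·BDC·D
    A ↦ D
    B ↦ BDC
    C ↦ A
    D ↦ BA

A->D, B->BDC, C->A, D->BA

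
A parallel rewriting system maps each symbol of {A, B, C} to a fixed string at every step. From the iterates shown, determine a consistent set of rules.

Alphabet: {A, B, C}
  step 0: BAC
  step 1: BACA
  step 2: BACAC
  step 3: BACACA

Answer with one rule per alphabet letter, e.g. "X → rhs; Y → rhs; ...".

  step 2 ⇒ step 3: BACAC ⇒ BA·C·A·C·A
    A ↦ C
    B ↦ BA
    C ↦ A

A->C, B->BA, C->A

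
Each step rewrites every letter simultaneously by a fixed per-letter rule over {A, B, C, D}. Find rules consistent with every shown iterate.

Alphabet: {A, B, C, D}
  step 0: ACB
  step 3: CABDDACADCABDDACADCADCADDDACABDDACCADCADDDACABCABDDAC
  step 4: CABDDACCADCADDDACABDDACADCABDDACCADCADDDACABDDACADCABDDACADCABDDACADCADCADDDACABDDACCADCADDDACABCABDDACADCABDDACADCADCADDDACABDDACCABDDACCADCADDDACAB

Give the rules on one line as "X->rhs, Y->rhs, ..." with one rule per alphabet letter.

  step 3 ⇒ step 4: CABDDACADCABDDACADCADCADDDACABDDACCADCADDDACABCABDDAC ⇒ CAB·DDA·C·CAD·CAD·DDA·CAB·DDA·CAD·CAB·DDA·C·CAD·CAD·DDA·CAB·DDA·CAD·CAB·DDA·CAD·CAB·DDA·CAD·CAD·CAD·DDA·CAB·DDA·C·CAD·CAD·DDA·CAB·CAB·DDA·CAD·CAB·DDA·CAD·CAD·CAD·DDA·CAB·DDA·C·CAB·DDA·C·CAD·CAD·DDA·CAB
    A ↦ DDA
    B ↦ C
    C ↦ CAB
    D ↦ CAD

A->DDA, B->C, C->CAB, D->CAD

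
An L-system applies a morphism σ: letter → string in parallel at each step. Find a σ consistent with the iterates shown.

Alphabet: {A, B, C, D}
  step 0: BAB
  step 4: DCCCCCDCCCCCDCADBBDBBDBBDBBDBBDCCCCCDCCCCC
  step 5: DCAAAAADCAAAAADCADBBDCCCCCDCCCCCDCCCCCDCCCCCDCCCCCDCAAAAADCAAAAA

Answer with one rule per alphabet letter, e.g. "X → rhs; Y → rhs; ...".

  step 4 ⇒ step 5: DCCCCCDCCCCCDCADBBDBBDBBDBBDBBDCCCCCDCCCCC ⇒ DC·A·A·A·A·A·DC·A·A·A·A·A·DC·A·DBB·DC·CC·CC·DC·CC·CC·DC·CC·CC·DC·CC·CC·DC·CC·CC·DC·A·A·A·A·A·DC·A·A·A·A·A
    A ↦ DBB
    B ↦ CC
    C ↦ A
    D ↦ DC

A->DBB, B->CC, C->A, D->DC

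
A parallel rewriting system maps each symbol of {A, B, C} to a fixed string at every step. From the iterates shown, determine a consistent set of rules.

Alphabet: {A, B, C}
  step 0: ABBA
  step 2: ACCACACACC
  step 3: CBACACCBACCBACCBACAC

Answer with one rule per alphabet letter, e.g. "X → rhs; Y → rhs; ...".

  step 2 ⇒ step 3: ACCACACACC ⇒ CB·AC·AC·CB·AC·CB·AC·CB·AC·AC
    A ↦ CB
    C ↦ AC
    B ↦ C  (constrained at step 0)

A->CB, B->C, C->AC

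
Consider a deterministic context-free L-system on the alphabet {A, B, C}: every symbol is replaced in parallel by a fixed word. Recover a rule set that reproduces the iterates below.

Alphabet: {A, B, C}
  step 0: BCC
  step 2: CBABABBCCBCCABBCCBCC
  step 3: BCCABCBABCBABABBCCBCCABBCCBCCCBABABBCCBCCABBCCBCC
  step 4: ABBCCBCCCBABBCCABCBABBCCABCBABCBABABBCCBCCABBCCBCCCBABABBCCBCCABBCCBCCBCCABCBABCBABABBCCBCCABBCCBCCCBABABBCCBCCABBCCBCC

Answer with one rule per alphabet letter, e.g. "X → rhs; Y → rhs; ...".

A->CB, B->AB, C->BCC

  step 3 ⇒ step 4: BCCABCBABCBABABBCCBCCABBCCBCCCBABABBCCBCCABBCCBCC ⇒ AB·BCC·BCC·CB·AB·BCC·AB·CB·AB·BCC·AB·CB·AB·CB·AB·AB·BCC·BCC·AB·BCC·BCC·CB·AB·AB·BCC·BCC·AB·BCC·BCC·BCC·AB·CB·AB·CB·AB·AB·BCC·BCC·AB·BCC·BCC·CB·AB·AB·BCC·BCC·AB·BCC·BCC
    A ↦ CB
    B ↦ AB
    C ↦ BCC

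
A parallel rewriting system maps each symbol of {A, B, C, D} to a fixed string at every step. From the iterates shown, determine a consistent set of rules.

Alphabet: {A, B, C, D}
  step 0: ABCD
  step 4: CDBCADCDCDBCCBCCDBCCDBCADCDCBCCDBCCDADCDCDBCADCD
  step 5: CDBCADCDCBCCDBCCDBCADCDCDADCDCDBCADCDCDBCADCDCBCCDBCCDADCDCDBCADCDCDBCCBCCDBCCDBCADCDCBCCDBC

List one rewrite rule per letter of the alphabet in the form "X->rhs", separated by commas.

A->C, B->AD, C->CD, D->BC

  step 4 ⇒ step 5: CDBCADCDCDBCCBCCDBCCDBCADCDCBCCDBCCDADCDCDBCADCD ⇒ CD·BC·AD·CD·C·BC·CD·BC·CD·BC·AD·CD·CD·AD·CD·CD·BC·AD·CD·CD·BC·AD·CD·C·BC·CD·BC·CD·AD·CD·CD·BC·AD·CD·CD·BC·C·BC·CD·BC·CD·BC·AD·CD·C·BC·CD·BC
    A ↦ C
    B ↦ AD
    C ↦ CD
    D ↦ BC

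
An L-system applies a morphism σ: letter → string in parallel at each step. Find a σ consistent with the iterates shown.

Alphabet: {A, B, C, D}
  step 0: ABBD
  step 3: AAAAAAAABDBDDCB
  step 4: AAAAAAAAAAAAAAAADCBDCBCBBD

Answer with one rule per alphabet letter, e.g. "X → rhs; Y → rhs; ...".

A->AA, B->D, C->B, D->CB

  step 3 ⇒ step 4: AAAAAAAABDBDDCB ⇒ AA·AA·AA·AA·AA·AA·AA·AA·D·CB·D·CB·CB·B·D
    A ↦ AA
    B ↦ D
    C ↦ B
    D ↦ CB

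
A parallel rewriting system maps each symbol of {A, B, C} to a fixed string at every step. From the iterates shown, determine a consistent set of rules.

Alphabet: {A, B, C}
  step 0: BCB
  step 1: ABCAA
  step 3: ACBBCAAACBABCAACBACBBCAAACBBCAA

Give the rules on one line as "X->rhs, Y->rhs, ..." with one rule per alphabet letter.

A->ACB, B->A, C->BCA

  step 0 ⇒ step 1: BCB ⇒ A·BCA·A
    B ↦ A
    C ↦ BCA
    A ↦ ACB  (constrained at step 1)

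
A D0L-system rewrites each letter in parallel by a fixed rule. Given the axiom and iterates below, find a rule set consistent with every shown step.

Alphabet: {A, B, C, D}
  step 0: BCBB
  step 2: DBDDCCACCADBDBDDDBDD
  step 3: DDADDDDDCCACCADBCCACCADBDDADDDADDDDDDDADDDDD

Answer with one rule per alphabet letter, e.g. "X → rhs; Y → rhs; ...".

  step 2 ⇒ step 3: DBDDCCACCADBDBDDDBDD ⇒ DD·AD·DD·DD·CCA·CCA·DB·CCA·CCA·DB·DD·AD·DD·AD·DD·DD·DD·AD·DD·DD
    A ↦ DB
    B ↦ AD
    C ↦ CCA
    D ↦ DD

A->DB, B->AD, C->CCA, D->DD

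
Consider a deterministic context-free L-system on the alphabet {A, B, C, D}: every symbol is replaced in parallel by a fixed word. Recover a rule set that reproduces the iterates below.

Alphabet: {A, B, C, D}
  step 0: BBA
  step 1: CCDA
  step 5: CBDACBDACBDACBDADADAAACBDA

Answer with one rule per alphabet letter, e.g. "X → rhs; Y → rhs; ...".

A->DA, B->C, C->AA, D->B

  step 0 ⇒ step 1: BBA ⇒ C·C·DA
    A ↦ DA
    B ↦ C
    C ↦ AA  (constrained at step 1)
    D ↦ B  (constrained at step 1)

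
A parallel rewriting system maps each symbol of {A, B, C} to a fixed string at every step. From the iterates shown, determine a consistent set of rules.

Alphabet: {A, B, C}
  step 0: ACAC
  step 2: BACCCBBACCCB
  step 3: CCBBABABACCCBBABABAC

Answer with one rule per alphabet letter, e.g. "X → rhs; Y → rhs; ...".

  step 2 ⇒ step 3: BACCCBBACCCB ⇒ C·CB·BA·BA·BA·C·C·CB·BA·BA·BA·C
    A ↦ CB
    B ↦ C
    C ↦ BA

A->CB, B->C, C->BA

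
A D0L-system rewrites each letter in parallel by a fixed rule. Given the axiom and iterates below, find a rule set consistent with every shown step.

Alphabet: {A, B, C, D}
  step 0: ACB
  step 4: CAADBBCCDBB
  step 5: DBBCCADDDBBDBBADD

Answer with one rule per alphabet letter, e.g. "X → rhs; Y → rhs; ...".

  step 4 ⇒ step 5: CAADBBCCDBB ⇒ DBB·C·C·A·D·D·DBB·DBB·A·D·D
    A ↦ C
    B ↦ D
    C ↦ DBB
    D ↦ A

A->C, B->D, C->DBB, D->A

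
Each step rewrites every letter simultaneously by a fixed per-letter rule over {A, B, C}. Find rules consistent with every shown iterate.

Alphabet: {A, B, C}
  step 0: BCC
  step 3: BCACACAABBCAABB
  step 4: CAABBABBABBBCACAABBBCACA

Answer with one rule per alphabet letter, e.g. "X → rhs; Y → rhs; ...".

  step 3 ⇒ step 4: BCACACAABBCAABB ⇒ CA·AB·B·AB·B·AB·B·B·CA·CA·AB·B·B·CA·CA
    A ↦ B
    B ↦ CA
    C ↦ AB

A->B, B->CA, C->AB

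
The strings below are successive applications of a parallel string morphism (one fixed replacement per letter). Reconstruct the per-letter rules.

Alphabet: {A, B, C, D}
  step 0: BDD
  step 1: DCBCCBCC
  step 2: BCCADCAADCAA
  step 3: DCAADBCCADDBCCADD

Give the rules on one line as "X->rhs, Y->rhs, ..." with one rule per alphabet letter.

  step 2 ⇒ step 3: BCCADCAADCAA ⇒ DC·A·A·D·BCC·A·D·D·BCC·A·D·D
    A ↦ D
    B ↦ DC
    C ↦ A
    D ↦ BCC

A->D, B->DC, C->A, D->BCC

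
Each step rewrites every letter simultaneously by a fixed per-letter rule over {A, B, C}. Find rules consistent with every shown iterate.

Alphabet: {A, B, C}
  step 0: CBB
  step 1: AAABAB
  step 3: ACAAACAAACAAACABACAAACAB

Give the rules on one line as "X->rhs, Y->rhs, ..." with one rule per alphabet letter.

  step 0 ⇒ step 1: CBB ⇒ AA·AB·AB
    B ↦ AB
    C ↦ AA
    A ↦ AC  (constrained at step 1)

A->AC, B->AB, C->AA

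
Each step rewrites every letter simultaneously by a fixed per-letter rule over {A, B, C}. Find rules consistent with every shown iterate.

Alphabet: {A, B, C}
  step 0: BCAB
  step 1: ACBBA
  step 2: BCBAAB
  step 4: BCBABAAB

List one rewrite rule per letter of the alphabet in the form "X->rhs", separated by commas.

  step 1 ⇒ step 2: ACBBA ⇒ B·CB·A·A·B
    A ↦ B
    B ↦ A
    C ↦ CB

A->B, B->A, C->CB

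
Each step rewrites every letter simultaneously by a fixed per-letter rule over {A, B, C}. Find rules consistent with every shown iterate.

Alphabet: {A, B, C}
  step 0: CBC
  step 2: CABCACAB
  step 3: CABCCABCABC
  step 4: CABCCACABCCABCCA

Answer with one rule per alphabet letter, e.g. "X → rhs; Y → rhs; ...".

A->B, B->C, C->CA

  step 3 ⇒ step 4: CABCCABCABC ⇒ CA·B·C·CA·CA·B·C·CA·B·C·CA
    A ↦ B
    B ↦ C
    C ↦ CA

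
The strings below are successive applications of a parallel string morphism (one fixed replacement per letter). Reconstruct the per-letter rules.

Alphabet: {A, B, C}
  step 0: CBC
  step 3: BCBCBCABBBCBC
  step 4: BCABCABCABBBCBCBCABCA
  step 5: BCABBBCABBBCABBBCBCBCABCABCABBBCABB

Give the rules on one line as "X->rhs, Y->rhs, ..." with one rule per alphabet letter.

A->BB, B->BC, C->A

  step 4 ⇒ step 5: BCABCABCABBBCBCBCABCA ⇒ BC·A·BB·BC·A·BB·BC·A·BB·BC·BC·BC·A·BC·A·BC·A·BB·BC·A·BB
    A ↦ BB
    B ↦ BC
    C ↦ A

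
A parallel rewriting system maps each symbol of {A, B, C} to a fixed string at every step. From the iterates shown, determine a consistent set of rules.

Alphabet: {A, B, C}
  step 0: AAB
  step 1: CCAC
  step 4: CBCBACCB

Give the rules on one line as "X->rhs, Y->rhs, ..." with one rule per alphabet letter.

A->C, B->AC, C->B

  step 0 ⇒ step 1: AAB ⇒ C·C·AC
    A ↦ C
    B ↦ AC
    C ↦ B  (constrained at step 1)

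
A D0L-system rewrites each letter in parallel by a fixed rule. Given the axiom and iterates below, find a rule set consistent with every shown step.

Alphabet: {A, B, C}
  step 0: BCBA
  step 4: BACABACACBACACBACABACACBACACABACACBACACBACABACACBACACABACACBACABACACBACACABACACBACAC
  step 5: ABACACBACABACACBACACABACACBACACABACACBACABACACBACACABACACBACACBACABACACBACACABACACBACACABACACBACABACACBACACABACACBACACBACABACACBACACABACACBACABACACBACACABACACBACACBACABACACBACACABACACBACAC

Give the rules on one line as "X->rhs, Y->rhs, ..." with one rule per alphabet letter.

  step 4 ⇒ step 5: BACABACACBACACBACABACACBACACABACACBACACBACABACACBACACABACACBACABACACBACACABACACBACAC ⇒ A·BAC·AC·BAC·A·BAC·AC·BAC·AC·A·BAC·AC·BAC·AC·A·BAC·AC·BAC·A·BAC·AC·BAC·AC·A·BAC·AC·BAC·AC·BAC·A·BAC·AC·BAC·AC·A·BAC·AC·BAC·AC·A·BAC·AC·BAC·A·BAC·AC·BAC·AC·A·BAC·AC·BAC·AC·BAC·A·BAC·AC·BAC·AC·A·BAC·AC·BAC·A·BAC·AC·BAC·AC·A·BAC·AC·BAC·AC·BAC·A·BAC·AC·BAC·AC·A·BAC·AC·BAC·AC
    A ↦ BAC
    B ↦ A
    C ↦ AC

A->BAC, B->A, C->AC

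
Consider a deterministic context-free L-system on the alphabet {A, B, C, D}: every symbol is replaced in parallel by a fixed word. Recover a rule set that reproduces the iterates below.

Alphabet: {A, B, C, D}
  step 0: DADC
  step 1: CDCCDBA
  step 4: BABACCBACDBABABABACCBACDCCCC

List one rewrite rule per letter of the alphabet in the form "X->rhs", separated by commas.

  step 0 ⇒ step 1: DADC ⇒ CD·C·CD·BA
    A ↦ C
    C ↦ BA
    D ↦ CD
    B ↦ C  (constrained at step 1)

A->C, B->C, C->BA, D->CD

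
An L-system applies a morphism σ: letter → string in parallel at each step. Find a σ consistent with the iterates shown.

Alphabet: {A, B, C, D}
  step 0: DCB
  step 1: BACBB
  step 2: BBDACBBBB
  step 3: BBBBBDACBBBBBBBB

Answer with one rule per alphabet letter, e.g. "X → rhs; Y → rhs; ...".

A->D, B->BB, C->AC, D->B

  step 2 ⇒ step 3: BBDACBBBB ⇒ BB·BB·B·D·AC·BB·BB·BB·BB
    A ↦ D
    B ↦ BB
    C ↦ AC
    D ↦ B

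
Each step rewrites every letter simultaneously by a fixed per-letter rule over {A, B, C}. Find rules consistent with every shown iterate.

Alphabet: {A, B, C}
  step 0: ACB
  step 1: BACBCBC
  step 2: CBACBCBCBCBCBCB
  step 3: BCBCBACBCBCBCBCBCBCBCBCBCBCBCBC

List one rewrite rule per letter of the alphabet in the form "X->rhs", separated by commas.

  step 2 ⇒ step 3: CBACBCBCBCBCBCB ⇒ BCB·C·BAC·BCB·C·BCB·C·BCB·C·BCB·C·BCB·C·BCB·C
    A ↦ BAC
    B ↦ C
    C ↦ BCB

A->BAC, B->C, C->BCB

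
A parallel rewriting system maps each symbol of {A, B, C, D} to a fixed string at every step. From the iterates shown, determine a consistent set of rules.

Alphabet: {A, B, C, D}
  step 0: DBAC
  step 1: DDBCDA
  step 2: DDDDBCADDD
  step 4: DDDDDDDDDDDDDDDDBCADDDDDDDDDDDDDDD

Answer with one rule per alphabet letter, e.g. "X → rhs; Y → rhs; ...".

  step 1 ⇒ step 2: DDBCDA ⇒ DD·DD·BC·A·DD·D
    A ↦ D
    B ↦ BC
    C ↦ A
    D ↦ DD

A->D, B->BC, C->A, D->DD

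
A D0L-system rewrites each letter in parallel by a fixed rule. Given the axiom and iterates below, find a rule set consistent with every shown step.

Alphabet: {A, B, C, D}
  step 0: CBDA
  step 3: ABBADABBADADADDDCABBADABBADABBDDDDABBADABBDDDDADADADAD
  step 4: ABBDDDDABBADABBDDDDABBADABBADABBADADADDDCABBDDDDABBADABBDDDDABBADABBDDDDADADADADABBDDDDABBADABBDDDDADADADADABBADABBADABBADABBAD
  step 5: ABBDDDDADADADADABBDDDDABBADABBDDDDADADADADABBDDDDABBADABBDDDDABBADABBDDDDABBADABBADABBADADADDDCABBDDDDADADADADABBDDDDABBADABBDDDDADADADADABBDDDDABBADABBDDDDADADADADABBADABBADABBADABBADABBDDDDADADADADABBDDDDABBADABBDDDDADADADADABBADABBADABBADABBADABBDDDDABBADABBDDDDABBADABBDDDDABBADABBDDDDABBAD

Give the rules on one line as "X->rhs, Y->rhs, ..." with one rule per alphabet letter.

  step 4 ⇒ step 5: ABBDDDDABBADABBDDDDABBADABBADABBADADADDDCABBDDDDABBADABBDDDDABBADABBDDDDADADADADABBDDDDABBADABBDDDDADADADADABBADABBADABBADABBAD ⇒ ABB·DD·DD·AD·AD·AD·AD·ABB·DD·DD·ABB·AD·ABB·DD·DD·AD·AD·AD·AD·ABB·DD·DD·ABB·AD·ABB·DD·DD·ABB·AD·ABB·DD·DD·ABB·AD·ABB·AD·ABB·AD·AD·AD·DDC·ABB·DD·DD·AD·AD·AD·AD·ABB·DD·DD·ABB·AD·ABB·DD·DD·AD·AD·AD·AD·ABB·DD·DD·ABB·AD·ABB·DD·DD·AD·AD·AD·AD·ABB·AD·ABB·AD·ABB·AD·ABB·AD·ABB·DD·DD·AD·AD·AD·AD·ABB·DD·DD·ABB·AD·ABB·DD·DD·AD·AD·AD·AD·ABB·AD·ABB·AD·ABB·AD·ABB·AD·ABB·DD·DD·ABB·AD·ABB·DD·DD·ABB·AD·ABB·DD·DD·ABB·AD·ABB·DD·DD·ABB·AD
    A ↦ ABB
    B ↦ DD
    C ↦ DDC
    D ↦ AD

A->ABB, B->DD, C->DDC, D->AD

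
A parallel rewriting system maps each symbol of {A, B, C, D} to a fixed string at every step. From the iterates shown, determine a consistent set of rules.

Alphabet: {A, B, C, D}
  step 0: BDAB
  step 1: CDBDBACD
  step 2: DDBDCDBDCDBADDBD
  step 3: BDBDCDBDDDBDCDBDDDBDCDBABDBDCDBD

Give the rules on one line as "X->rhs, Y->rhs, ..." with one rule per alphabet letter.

A->BA, B->CD, C->DD, D->BD

  step 2 ⇒ step 3: DDBDCDBDCDBADDBD ⇒ BD·BD·CD·BD·DD·BD·CD·BD·DD·BD·CD·BA·BD·BD·CD·BD
    A ↦ BA
    B ↦ CD
    C ↦ DD
    D ↦ BD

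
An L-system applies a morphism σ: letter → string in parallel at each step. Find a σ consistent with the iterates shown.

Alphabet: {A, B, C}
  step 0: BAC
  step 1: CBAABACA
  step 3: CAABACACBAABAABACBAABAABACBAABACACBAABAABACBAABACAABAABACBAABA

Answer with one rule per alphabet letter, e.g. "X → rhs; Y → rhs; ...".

  step 0 ⇒ step 1: BAC ⇒ CBA·ABA·CA
    A ↦ ABA
    B ↦ CBA
    C ↦ CA

A->ABA, B->CBA, C->CA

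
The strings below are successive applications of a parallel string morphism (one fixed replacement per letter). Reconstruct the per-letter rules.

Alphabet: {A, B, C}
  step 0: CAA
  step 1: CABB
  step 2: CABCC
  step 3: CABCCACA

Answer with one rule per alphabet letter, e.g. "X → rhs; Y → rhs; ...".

  step 2 ⇒ step 3: CABCC ⇒ CA·B·C·CA·CA
    A ↦ B
    B ↦ C
    C ↦ CA

A->B, B->C, C->CA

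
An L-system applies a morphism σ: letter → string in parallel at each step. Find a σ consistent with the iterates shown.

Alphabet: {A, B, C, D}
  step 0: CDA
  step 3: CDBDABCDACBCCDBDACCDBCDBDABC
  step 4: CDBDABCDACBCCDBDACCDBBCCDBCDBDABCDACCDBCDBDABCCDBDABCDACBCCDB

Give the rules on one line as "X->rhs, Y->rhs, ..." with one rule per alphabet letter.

A->C, B->BC, C->CDB, D->DA

  step 3 ⇒ step 4: CDBDABCDACBCCDBDACCDBCDBDABC ⇒ CDB·DA·BC·DA·C·BC·CDB·DA·C·CDB·BC·CDB·CDB·DA·BC·DA·C·CDB·CDB·DA·BC·CDB·DA·BC·DA·C·BC·CDB
    A ↦ C
    B ↦ BC
    C ↦ CDB
    D ↦ DA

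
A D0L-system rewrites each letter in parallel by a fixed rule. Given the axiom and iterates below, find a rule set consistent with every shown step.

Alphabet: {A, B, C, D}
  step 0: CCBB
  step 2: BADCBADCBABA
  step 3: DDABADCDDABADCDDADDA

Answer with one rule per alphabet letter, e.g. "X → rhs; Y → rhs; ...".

A->DA, B->D, C->DC, D->BA

  step 2 ⇒ step 3: BADCBADCBABA ⇒ D·DA·BA·DC·D·DA·BA·DC·D·DA·D·DA
    A ↦ DA
    B ↦ D
    C ↦ DC
    D ↦ BA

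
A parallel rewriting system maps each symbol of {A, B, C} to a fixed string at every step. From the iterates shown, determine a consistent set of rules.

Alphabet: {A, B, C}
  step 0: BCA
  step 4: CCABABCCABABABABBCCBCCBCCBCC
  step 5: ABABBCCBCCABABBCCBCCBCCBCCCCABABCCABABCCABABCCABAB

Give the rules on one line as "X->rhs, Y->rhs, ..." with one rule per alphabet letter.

A->B, B->CC, C->AB

  step 4 ⇒ step 5: CCABABCCABABABABBCCBCCBCCBCC ⇒ AB·AB·B·CC·B·CC·AB·AB·B·CC·B·CC·B·CC·B·CC·CC·AB·AB·CC·AB·AB·CC·AB·AB·CC·AB·AB
    A ↦ B
    B ↦ CC
    C ↦ AB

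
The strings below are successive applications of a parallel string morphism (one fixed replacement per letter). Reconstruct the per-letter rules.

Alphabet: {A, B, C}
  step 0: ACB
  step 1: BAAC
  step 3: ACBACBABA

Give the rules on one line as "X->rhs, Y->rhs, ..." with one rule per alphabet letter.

  step 0 ⇒ step 1: ACB ⇒ BA·A·C
    A ↦ BA
    B ↦ C
    C ↦ A

A->BA, B->C, C->A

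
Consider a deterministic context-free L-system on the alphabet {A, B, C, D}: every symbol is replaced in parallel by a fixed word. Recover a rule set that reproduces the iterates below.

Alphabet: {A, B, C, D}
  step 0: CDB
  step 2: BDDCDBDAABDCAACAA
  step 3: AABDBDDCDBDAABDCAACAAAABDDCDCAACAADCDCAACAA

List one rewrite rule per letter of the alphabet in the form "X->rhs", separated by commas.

A->CAA, B->AA, C->DCD, D->BD

  step 2 ⇒ step 3: BDDCDBDAABDCAACAA ⇒ AA·BD·BD·DCD·BD·AA·BD·CAA·CAA·AA·BD·DCD·CAA·CAA·DCD·CAA·CAA
    A ↦ CAA
    B ↦ AA
    C ↦ DCD
    D ↦ BD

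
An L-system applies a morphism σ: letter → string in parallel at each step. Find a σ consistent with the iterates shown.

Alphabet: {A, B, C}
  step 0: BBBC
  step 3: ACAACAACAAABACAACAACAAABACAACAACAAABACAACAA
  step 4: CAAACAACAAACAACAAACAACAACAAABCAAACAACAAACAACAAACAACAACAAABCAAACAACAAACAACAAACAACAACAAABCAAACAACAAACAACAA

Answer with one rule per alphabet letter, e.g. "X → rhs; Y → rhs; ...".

  step 3 ⇒ step 4: ACAACAACAAABACAACAACAAABACAACAACAAABACAACAA ⇒ CAA·A·CAA·CAA·A·CAA·CAA·A·CAA·CAA·CAA·AB·CAA·A·CAA·CAA·A·CAA·CAA·A·CAA·CAA·CAA·AB·CAA·A·CAA·CAA·A·CAA·CAA·A·CAA·CAA·CAA·AB·CAA·A·CAA·CAA·A·CAA·CAA
    A ↦ CAA
    B ↦ AB
    C ↦ A

A->CAA, B->AB, C->A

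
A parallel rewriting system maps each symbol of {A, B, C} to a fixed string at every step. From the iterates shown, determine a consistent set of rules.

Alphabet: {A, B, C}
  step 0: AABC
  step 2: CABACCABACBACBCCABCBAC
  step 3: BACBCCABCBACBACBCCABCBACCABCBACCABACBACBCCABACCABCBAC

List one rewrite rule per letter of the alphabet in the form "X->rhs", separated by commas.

A->BC, B->CA, C->BAC

  step 2 ⇒ step 3: CABACCABACBACBCCABCBAC ⇒ BAC·BC·CA·BC·BAC·BAC·BC·CA·BC·BAC·CA·BC·BAC·CA·BAC·BAC·BC·CA·BAC·CA·BC·BAC
    A ↦ BC
    B ↦ CA
    C ↦ BAC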